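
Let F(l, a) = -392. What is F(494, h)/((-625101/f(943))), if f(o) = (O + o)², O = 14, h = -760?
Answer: 119670936/208367 ≈ 574.33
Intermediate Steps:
f(o) = (14 + o)²
F(494, h)/((-625101/f(943))) = -392*(-(14 + 943)²/625101) = -392/((-625101/(957²))) = -392/((-625101/915849)) = -392/((-625101*1/915849)) = -392/(-208367/305283) = -392*(-305283/208367) = 119670936/208367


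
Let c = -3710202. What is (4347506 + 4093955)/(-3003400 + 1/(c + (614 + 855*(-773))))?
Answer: -36893430624883/13126368710201 ≈ -2.8106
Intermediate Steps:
(4347506 + 4093955)/(-3003400 + 1/(c + (614 + 855*(-773)))) = (4347506 + 4093955)/(-3003400 + 1/(-3710202 + (614 + 855*(-773)))) = 8441461/(-3003400 + 1/(-3710202 + (614 - 660915))) = 8441461/(-3003400 + 1/(-3710202 - 660301)) = 8441461/(-3003400 + 1/(-4370503)) = 8441461/(-3003400 - 1/4370503) = 8441461/(-13126368710201/4370503) = 8441461*(-4370503/13126368710201) = -36893430624883/13126368710201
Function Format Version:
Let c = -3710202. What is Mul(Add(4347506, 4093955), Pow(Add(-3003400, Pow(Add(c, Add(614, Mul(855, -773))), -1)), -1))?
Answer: Rational(-36893430624883, 13126368710201) ≈ -2.8106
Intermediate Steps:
Mul(Add(4347506, 4093955), Pow(Add(-3003400, Pow(Add(c, Add(614, Mul(855, -773))), -1)), -1)) = Mul(Add(4347506, 4093955), Pow(Add(-3003400, Pow(Add(-3710202, Add(614, Mul(855, -773))), -1)), -1)) = Mul(8441461, Pow(Add(-3003400, Pow(Add(-3710202, Add(614, -660915)), -1)), -1)) = Mul(8441461, Pow(Add(-3003400, Pow(Add(-3710202, -660301), -1)), -1)) = Mul(8441461, Pow(Add(-3003400, Pow(-4370503, -1)), -1)) = Mul(8441461, Pow(Add(-3003400, Rational(-1, 4370503)), -1)) = Mul(8441461, Pow(Rational(-13126368710201, 4370503), -1)) = Mul(8441461, Rational(-4370503, 13126368710201)) = Rational(-36893430624883, 13126368710201)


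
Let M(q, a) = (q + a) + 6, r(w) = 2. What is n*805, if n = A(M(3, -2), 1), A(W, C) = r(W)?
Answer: 1610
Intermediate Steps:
M(q, a) = 6 + a + q (M(q, a) = (a + q) + 6 = 6 + a + q)
A(W, C) = 2
n = 2
n*805 = 2*805 = 1610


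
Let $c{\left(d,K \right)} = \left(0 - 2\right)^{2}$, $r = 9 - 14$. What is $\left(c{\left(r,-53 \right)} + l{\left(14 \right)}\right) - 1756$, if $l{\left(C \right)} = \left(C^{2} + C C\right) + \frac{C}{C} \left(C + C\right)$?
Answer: $-1332$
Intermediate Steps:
$r = -5$ ($r = 9 - 14 = -5$)
$c{\left(d,K \right)} = 4$ ($c{\left(d,K \right)} = \left(-2\right)^{2} = 4$)
$l{\left(C \right)} = 2 C + 2 C^{2}$ ($l{\left(C \right)} = \left(C^{2} + C^{2}\right) + 1 \cdot 2 C = 2 C^{2} + 2 C = 2 C + 2 C^{2}$)
$\left(c{\left(r,-53 \right)} + l{\left(14 \right)}\right) - 1756 = \left(4 + 2 \cdot 14 \left(1 + 14\right)\right) - 1756 = \left(4 + 2 \cdot 14 \cdot 15\right) - 1756 = \left(4 + 420\right) - 1756 = 424 - 1756 = -1332$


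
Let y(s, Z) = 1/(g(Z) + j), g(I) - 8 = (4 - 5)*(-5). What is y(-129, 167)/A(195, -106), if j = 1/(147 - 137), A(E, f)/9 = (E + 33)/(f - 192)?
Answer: -745/67203 ≈ -0.011086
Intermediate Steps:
A(E, f) = 9*(33 + E)/(-192 + f) (A(E, f) = 9*((E + 33)/(f - 192)) = 9*((33 + E)/(-192 + f)) = 9*(33 + E)/(-192 + f))
g(I) = 13 (g(I) = 8 + (4 - 5)*(-5) = 8 - 1*(-5) = 8 + 5 = 13)
j = ⅒ (j = 1/10 = ⅒ ≈ 0.10000)
y(s, Z) = 10/131 (y(s, Z) = 1/(13 + ⅒) = 1/(131/10) = 10/131)
y(-129, 167)/A(195, -106) = 10/(131*((9*(33 + 195)/(-192 - 106)))) = 10/(131*((9*228/(-298)))) = 10/(131*((9*(-1/298)*228))) = 10/(131*(-1026/149)) = (10/131)*(-149/1026) = -745/67203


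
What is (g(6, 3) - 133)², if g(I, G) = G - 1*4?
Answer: 17956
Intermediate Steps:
g(I, G) = -4 + G (g(I, G) = G - 4 = -4 + G)
(g(6, 3) - 133)² = ((-4 + 3) - 133)² = (-1 - 133)² = (-134)² = 17956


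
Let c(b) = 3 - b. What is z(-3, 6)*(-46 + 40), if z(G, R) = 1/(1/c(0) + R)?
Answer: -18/19 ≈ -0.94737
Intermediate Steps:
z(G, R) = 1/(⅓ + R) (z(G, R) = 1/(1/(3 - 1*0) + R) = 1/(1/(3 + 0) + R) = 1/(1/3 + R) = 1/(⅓ + R))
z(-3, 6)*(-46 + 40) = (3/(1 + 3*6))*(-46 + 40) = (3/(1 + 18))*(-6) = (3/19)*(-6) = -18/19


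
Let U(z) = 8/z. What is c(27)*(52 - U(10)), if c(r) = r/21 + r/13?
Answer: 78336/455 ≈ 172.17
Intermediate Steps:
c(r) = 34*r/273 (c(r) = r*(1/21) + r*(1/13) = r/21 + r/13 = 34*r/273)
c(27)*(52 - U(10)) = ((34/273)*27)*(52 - 8/10) = 306*(52 - 8/10)/91 = 306*(52 - 1*⅘)/91 = 306*(52 - ⅘)/91 = (306/91)*(256/5) = 78336/455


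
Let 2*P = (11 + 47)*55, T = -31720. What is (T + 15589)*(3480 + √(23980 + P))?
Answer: -56135880 - 80655*√1023 ≈ -5.8716e+7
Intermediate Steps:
P = 1595 (P = ((11 + 47)*55)/2 = (58*55)/2 = (½)*3190 = 1595)
(T + 15589)*(3480 + √(23980 + P)) = (-31720 + 15589)*(3480 + √(23980 + 1595)) = -16131*(3480 + √25575) = -16131*(3480 + 5*√1023) = -56135880 - 80655*√1023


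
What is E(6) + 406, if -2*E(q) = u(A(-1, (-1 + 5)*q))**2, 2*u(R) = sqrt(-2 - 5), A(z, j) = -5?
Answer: 3255/8 ≈ 406.88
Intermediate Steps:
u(R) = I*sqrt(7)/2 (u(R) = sqrt(-2 - 5)/2 = sqrt(-7)/2 = (I*sqrt(7))/2 = I*sqrt(7)/2)
E(q) = 7/8 (E(q) = -(I*sqrt(7)/2)**2/2 = -1/2*(-7/4) = 7/8)
E(6) + 406 = 7/8 + 406 = 3255/8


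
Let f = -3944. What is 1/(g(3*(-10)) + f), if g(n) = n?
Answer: -1/3974 ≈ -0.00025164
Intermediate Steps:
1/(g(3*(-10)) + f) = 1/(3*(-10) - 3944) = 1/(-30 - 3944) = 1/(-3974) = -1/3974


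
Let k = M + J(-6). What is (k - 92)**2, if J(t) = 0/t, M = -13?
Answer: 11025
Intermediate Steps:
J(t) = 0
k = -13 (k = -13 + 0 = -13)
(k - 92)**2 = (-13 - 92)**2 = (-105)**2 = 11025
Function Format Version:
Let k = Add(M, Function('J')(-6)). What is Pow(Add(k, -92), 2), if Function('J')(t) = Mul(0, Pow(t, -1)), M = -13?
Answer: 11025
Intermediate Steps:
Function('J')(t) = 0
k = -13 (k = Add(-13, 0) = -13)
Pow(Add(k, -92), 2) = Pow(Add(-13, -92), 2) = Pow(-105, 2) = 11025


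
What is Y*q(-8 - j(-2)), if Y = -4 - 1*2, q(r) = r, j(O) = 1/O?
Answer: 45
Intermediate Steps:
j(O) = 1/O
Y = -6 (Y = -4 - 2 = -6)
Y*q(-8 - j(-2)) = -6*(-8 - 1/(-2)) = -6*(-8 - 1*(-1/2)) = -6*(-8 + 1/2) = -6*(-15/2) = 45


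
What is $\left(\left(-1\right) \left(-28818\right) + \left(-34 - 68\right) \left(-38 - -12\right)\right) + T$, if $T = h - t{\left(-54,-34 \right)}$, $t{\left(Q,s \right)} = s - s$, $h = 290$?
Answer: $31760$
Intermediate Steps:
$t{\left(Q,s \right)} = 0$
$T = 290$ ($T = 290 - 0 = 290 + 0 = 290$)
$\left(\left(-1\right) \left(-28818\right) + \left(-34 - 68\right) \left(-38 - -12\right)\right) + T = \left(\left(-1\right) \left(-28818\right) + \left(-34 - 68\right) \left(-38 - -12\right)\right) + 290 = \left(28818 - 102 \left(-38 + 12\right)\right) + 290 = \left(28818 - -2652\right) + 290 = \left(28818 + 2652\right) + 290 = 31470 + 290 = 31760$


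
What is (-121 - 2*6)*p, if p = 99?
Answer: -13167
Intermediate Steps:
(-121 - 2*6)*p = (-121 - 2*6)*99 = (-121 - 12)*99 = -133*99 = -13167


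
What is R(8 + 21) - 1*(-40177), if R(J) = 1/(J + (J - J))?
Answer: 1165134/29 ≈ 40177.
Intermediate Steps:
R(J) = 1/J (R(J) = 1/(J + 0) = 1/J)
R(8 + 21) - 1*(-40177) = 1/(8 + 21) - 1*(-40177) = 1/29 + 40177 = 1165134/29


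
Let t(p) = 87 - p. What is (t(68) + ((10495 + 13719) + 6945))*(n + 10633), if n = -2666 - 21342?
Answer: -417005750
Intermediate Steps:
n = -24008
(t(68) + ((10495 + 13719) + 6945))*(n + 10633) = ((87 - 1*68) + ((10495 + 13719) + 6945))*(-24008 + 10633) = ((87 - 68) + (24214 + 6945))*(-13375) = (19 + 31159)*(-13375) = 31178*(-13375) = -417005750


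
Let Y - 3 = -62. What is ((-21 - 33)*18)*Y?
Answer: 57348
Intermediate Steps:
Y = -59 (Y = 3 - 62 = -59)
((-21 - 33)*18)*Y = ((-21 - 33)*18)*(-59) = -54*18*(-59) = -972*(-59) = 57348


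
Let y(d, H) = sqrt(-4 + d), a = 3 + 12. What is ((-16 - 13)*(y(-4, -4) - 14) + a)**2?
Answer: 170513 - 48836*I*sqrt(2) ≈ 1.7051e+5 - 69065.0*I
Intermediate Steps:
a = 15
((-16 - 13)*(y(-4, -4) - 14) + a)**2 = ((-16 - 13)*(sqrt(-4 - 4) - 14) + 15)**2 = (-29*(sqrt(-8) - 14) + 15)**2 = (-29*(2*I*sqrt(2) - 14) + 15)**2 = (-29*(-14 + 2*I*sqrt(2)) + 15)**2 = ((406 - 58*I*sqrt(2)) + 15)**2 = (421 - 58*I*sqrt(2))**2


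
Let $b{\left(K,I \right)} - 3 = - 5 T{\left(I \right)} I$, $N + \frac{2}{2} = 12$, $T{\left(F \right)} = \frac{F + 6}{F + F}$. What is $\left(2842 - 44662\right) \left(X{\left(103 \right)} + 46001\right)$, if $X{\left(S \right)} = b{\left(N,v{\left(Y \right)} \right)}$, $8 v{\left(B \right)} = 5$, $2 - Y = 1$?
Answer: $- \frac{7692778545}{4} \approx -1.9232 \cdot 10^{9}$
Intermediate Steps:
$T{\left(F \right)} = \frac{6 + F}{2 F}$
$Y = 1$ ($Y = 2 - 1 = 1$)
$v{\left(B \right)} = \frac{5}{8}$ ($v{\left(B \right)} = \frac{1}{8} \cdot 5 = \frac{5}{8}$)
$N = 11$ ($N = -1 + 12 = 11$)
$b{\left(K,I \right)} = -12 - \frac{5 I}{2}$ ($b{\left(K,I \right)} = 3 + - 5 \frac{6 + I}{2 I} I = 3 + - \frac{5 \left(6 + I\right)}{2 I} I = 3 - \left(15 + \frac{5 I}{2}\right) = -12 - \frac{5 I}{2}$)
$X{\left(S \right)} = - \frac{217}{16}$ ($X{\left(S \right)} = -12 - \frac{25}{16} = - \frac{217}{16}$)
$\left(2842 - 44662\right) \left(X{\left(103 \right)} + 46001\right) = \left(2842 - 44662\right) \left(- \frac{217}{16} + 46001\right) = \left(-41820\right) \frac{735799}{16} = - \frac{7692778545}{4}$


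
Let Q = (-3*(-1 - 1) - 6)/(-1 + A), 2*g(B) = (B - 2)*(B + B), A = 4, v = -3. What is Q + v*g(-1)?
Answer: -9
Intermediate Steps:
g(B) = B*(-2 + B) (g(B) = ((B - 2)*(B + B))/2 = ((-2 + B)*(2*B))/2 = (2*B*(-2 + B))/2 = B*(-2 + B))
Q = 0 (Q = (-3*(-1 - 1) - 6)/(-1 + 4) = (-3*(-2) - 6)/3 = (6 - 6)*(1/3) = 0*(1/3) = 0)
Q + v*g(-1) = 0 - (-3)*(-2 - 1) = 0 - (-3)*(-3) = 0 - 3*3 = 0 - 9 = -9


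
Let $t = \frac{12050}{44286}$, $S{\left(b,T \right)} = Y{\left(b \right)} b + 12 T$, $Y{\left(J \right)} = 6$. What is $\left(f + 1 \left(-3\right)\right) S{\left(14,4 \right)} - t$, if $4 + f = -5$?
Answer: $- \frac{35080537}{22143} \approx -1584.3$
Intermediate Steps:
$f = -9$ ($f = -4 - 5 = -9$)
$S{\left(b,T \right)} = 6 b + 12 T$
$t = \frac{6025}{22143}$ ($t = 12050 \cdot \frac{1}{44286} = \frac{6025}{22143} \approx 0.2721$)
$\left(f + 1 \left(-3\right)\right) S{\left(14,4 \right)} - t = \left(-9 + 1 \left(-3\right)\right) \left(6 \cdot 14 + 12 \cdot 4\right) - \frac{6025}{22143} = \left(-9 - 3\right) \left(84 + 48\right) - \frac{6025}{22143} = \left(-12\right) 132 - \frac{6025}{22143} = -1584 - \frac{6025}{22143} = - \frac{35080537}{22143}$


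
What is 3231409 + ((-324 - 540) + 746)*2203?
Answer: 2971455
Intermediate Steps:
3231409 + ((-324 - 540) + 746)*2203 = 3231409 + (-864 + 746)*2203 = 3231409 - 118*2203 = 3231409 - 259954 = 2971455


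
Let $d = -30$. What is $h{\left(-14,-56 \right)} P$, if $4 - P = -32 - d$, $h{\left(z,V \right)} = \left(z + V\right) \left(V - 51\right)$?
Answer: $44940$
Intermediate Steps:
$h{\left(z,V \right)} = \left(-51 + V\right) \left(V + z\right)$ ($h{\left(z,V \right)} = \left(V + z\right) \left(-51 + V\right) = \left(-51 + V\right) \left(V + z\right)$)
$P = 6$ ($P = 4 - \left(-32 - -30\right) = 4 - \left(-32 + 30\right) = 4 - -2 = 4 + 2 = 6$)
$h{\left(-14,-56 \right)} P = \left(\left(-56\right)^{2} - -2856 - -714 - -784\right) 6 = \left(3136 + 2856 + 714 + 784\right) 6 = 7490 \cdot 6 = 44940$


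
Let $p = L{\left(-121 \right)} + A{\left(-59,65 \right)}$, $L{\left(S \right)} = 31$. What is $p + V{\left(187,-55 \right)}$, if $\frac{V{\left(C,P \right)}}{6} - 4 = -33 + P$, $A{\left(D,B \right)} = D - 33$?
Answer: $-565$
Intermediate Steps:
$A{\left(D,B \right)} = -33 + D$
$V{\left(C,P \right)} = -174 + 6 P$ ($V{\left(C,P \right)} = 24 + 6 \left(-33 + P\right) = 24 + \left(-198 + 6 P\right) = -174 + 6 P$)
$p = -61$ ($p = 31 - 92 = -61$)
$p + V{\left(187,-55 \right)} = -61 + \left(-174 + 6 \left(-55\right)\right) = -61 - 504 = -565$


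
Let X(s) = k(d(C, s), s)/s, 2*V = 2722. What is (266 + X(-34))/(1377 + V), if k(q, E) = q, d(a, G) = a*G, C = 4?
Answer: 135/1369 ≈ 0.098612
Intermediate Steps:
V = 1361 (V = (½)*2722 = 1361)
d(a, G) = G*a
X(s) = 4 (X(s) = (s*4)/s = (4*s)/s = 4)
(266 + X(-34))/(1377 + V) = (266 + 4)/(1377 + 1361) = 270/2738 = 270*(1/2738) = 135/1369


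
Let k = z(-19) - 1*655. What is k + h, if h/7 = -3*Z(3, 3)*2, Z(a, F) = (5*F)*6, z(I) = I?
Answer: -4454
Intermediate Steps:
Z(a, F) = 30*F
h = -3780 (h = 7*(-90*3*2) = 7*(-3*90*2) = 7*(-270*2) = 7*(-540) = -3780)
k = -674 (k = -19 - 1*655 = -19 - 655 = -674)
k + h = -674 - 3780 = -4454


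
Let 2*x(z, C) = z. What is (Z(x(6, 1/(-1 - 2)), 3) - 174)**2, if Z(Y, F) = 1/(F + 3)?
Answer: 1087849/36 ≈ 30218.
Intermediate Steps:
x(z, C) = z/2
Z(Y, F) = 1/(3 + F)
(Z(x(6, 1/(-1 - 2)), 3) - 174)**2 = (1/(3 + 3) - 174)**2 = (1/6 - 174)**2 = (-1043/6)**2 = 1087849/36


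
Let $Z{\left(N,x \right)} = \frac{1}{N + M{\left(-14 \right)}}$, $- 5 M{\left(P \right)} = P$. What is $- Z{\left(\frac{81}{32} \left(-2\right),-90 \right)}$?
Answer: $\frac{80}{181} \approx 0.44199$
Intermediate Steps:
$M{\left(P \right)} = - \frac{P}{5}$
$Z{\left(N,x \right)} = \frac{1}{\frac{14}{5} + N}$ ($Z{\left(N,x \right)} = \frac{1}{N - - \frac{14}{5}} = \frac{1}{N + \frac{14}{5}} = \frac{1}{\frac{14}{5} + N}$)
$- Z{\left(\frac{81}{32} \left(-2\right),-90 \right)} = - \frac{5}{14 + 5 \cdot \frac{81}{32} \left(-2\right)} = - \frac{5}{14 + 5 \left(- \frac{81}{16}\right)} = - \frac{5}{14 - \frac{405}{16}} = - \frac{5}{- \frac{181}{16}} = - \frac{5 \left(-16\right)}{181} = \left(-1\right) \left(- \frac{80}{181}\right) = \frac{80}{181}$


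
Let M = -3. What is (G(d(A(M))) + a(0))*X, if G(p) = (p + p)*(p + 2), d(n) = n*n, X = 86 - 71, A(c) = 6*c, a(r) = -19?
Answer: 3168435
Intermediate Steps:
X = 15
d(n) = n²
G(p) = 2*p*(2 + p) (G(p) = (2*p)*(2 + p) = 2*p*(2 + p))
(G(d(A(M))) + a(0))*X = (2*(6*(-3))²*(2 + (6*(-3))²) - 19)*15 = (2*(-18)²*(2 + (-18)²) - 19)*15 = (2*324*(2 + 324) - 19)*15 = (2*324*326 - 19)*15 = (211248 - 19)*15 = 211229*15 = 3168435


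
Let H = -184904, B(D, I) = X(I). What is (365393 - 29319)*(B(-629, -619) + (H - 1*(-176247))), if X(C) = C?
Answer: -3117422424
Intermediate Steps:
B(D, I) = I
(365393 - 29319)*(B(-629, -619) + (H - 1*(-176247))) = (365393 - 29319)*(-619 + (-184904 - 1*(-176247))) = 336074*(-619 + (-184904 + 176247)) = 336074*(-619 - 8657) = 336074*(-9276) = -3117422424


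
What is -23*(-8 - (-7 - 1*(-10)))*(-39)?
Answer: -9867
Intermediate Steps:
-23*(-8 - (-7 - 1*(-10)))*(-39) = -23*(-8 - (-7 + 10))*(-39) = -23*(-8 - 1*3)*(-39) = -23*(-8 - 3)*(-39) = -23*(-11)*(-39) = 253*(-39) = -9867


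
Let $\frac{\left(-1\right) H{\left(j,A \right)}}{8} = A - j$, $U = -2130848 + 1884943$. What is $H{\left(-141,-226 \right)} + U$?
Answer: $-245225$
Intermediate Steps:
$U = -245905$
$H{\left(j,A \right)} = - 8 A + 8 j$ ($H{\left(j,A \right)} = - 8 \left(A - j\right) = - 8 A + 8 j$)
$H{\left(-141,-226 \right)} + U = \left(\left(-8\right) \left(-226\right) + 8 \left(-141\right)\right) - 245905 = \left(1808 - 1128\right) - 245905 = 680 - 245905 = -245225$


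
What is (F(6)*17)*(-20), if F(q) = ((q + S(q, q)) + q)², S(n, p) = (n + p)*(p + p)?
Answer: -8274240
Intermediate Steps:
S(n, p) = 2*p*(n + p) (S(n, p) = (n + p)*(2*p) = 2*p*(n + p))
F(q) = (2*q + 4*q²)² (F(q) = ((q + 2*q*(q + q)) + q)² = ((q + 2*q*(2*q)) + q)² = ((q + 4*q²) + q)² = (2*q + 4*q²)²)
(F(6)*17)*(-20) = ((4*6²*(1 + 2*6)²)*17)*(-20) = ((4*36*(1 + 12)²)*17)*(-20) = ((4*36*13²)*17)*(-20) = ((4*36*169)*17)*(-20) = (24336*17)*(-20) = 413712*(-20) = -8274240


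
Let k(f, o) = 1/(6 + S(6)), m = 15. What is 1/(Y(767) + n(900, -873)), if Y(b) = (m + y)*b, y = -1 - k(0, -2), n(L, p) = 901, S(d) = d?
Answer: 12/138901 ≈ 8.6393e-5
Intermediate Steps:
k(f, o) = 1/12 (k(f, o) = 1/(6 + 6) = 1/12)
y = -13/12 (y = -1 - 1*1/12 = -1 - 1/12 = -13/12 ≈ -1.0833)
Y(b) = 167*b/12 (Y(b) = (15 - 13/12)*b = 167*b/12)
1/(Y(767) + n(900, -873)) = 1/((167/12)*767 + 901) = 1/(128089/12 + 901) = 1/(138901/12) = 12/138901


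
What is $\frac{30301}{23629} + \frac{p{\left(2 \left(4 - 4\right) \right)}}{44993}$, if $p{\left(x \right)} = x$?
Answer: $\frac{30301}{23629} \approx 1.2824$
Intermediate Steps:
$\frac{30301}{23629} + \frac{p{\left(2 \left(4 - 4\right) \right)}}{44993} = \frac{30301}{23629} + \frac{2 \left(4 - 4\right)}{44993} = 30301 \cdot \frac{1}{23629} + 2 \cdot 0 \cdot \frac{1}{44993} = \frac{30301}{23629} + 0 \cdot \frac{1}{44993} = \frac{30301}{23629} + 0 = \frac{30301}{23629}$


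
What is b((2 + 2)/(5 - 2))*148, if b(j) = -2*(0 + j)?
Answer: -1184/3 ≈ -394.67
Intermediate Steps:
b(j) = -2*j
b((2 + 2)/(5 - 2))*148 = -2*(2 + 2)/(5 - 2)*148 = -8/3*148 = -1184/3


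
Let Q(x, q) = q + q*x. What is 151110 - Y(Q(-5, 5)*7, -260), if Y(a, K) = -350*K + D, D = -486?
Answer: 60596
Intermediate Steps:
Y(a, K) = -486 - 350*K (Y(a, K) = -350*K - 486 = -486 - 350*K)
151110 - Y(Q(-5, 5)*7, -260) = 151110 - (-486 - 350*(-260)) = 151110 - (-486 + 91000) = 151110 - 1*90514 = 151110 - 90514 = 60596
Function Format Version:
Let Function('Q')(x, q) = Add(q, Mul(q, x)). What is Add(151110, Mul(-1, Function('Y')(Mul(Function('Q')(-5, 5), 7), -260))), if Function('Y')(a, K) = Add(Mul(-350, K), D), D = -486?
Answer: 60596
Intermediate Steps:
Function('Y')(a, K) = Add(-486, Mul(-350, K)) (Function('Y')(a, K) = Add(Mul(-350, K), -486) = Add(-486, Mul(-350, K)))
Add(151110, Mul(-1, Function('Y')(Mul(Function('Q')(-5, 5), 7), -260))) = Add(151110, Mul(-1, Add(-486, Mul(-350, -260)))) = Add(151110, Mul(-1, Add(-486, 91000))) = Add(151110, Mul(-1, 90514)) = Add(151110, -90514) = 60596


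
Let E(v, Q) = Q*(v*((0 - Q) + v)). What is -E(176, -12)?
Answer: 397056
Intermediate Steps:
E(v, Q) = Q*v*(v - Q) (E(v, Q) = Q*(v*(-Q + v)) = Q*(v*(v - Q)) = Q*v*(v - Q))
-E(176, -12) = -(-12)*176*(176 - 1*(-12)) = -(-12)*176*(176 + 12) = -(-12)*176*188 = -1*(-397056) = 397056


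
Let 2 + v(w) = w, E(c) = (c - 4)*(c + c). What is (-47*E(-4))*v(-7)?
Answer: 27072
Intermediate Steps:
E(c) = 2*c*(-4 + c) (E(c) = (-4 + c)*(2*c) = 2*c*(-4 + c))
v(w) = -2 + w
(-47*E(-4))*v(-7) = (-94*(-4)*(-4 - 4))*(-2 - 7) = -94*(-4)*(-8)*(-9) = -47*64*(-9) = -3008*(-9) = 27072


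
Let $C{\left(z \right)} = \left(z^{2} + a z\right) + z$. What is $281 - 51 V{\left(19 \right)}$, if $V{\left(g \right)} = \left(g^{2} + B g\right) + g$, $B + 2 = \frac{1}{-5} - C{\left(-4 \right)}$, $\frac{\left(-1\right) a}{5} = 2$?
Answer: $\frac{167104}{5} \approx 33421.0$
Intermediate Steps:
$a = -10$ ($a = \left(-5\right) 2 = -10$)
$C{\left(z \right)} = z^{2} - 9 z$ ($C{\left(z \right)} = \left(z^{2} - 10 z\right) + z = z^{2} - 9 z$)
$B = - \frac{271}{5}$ ($B = -2 + \left(\frac{1}{-5} - - 4 \left(-9 - 4\right)\right) = -2 - \left(\frac{1}{5} - -52\right) = -2 - \frac{261}{5} = - \frac{271}{5} \approx -54.2$)
$V{\left(g \right)} = g^{2} - \frac{266 g}{5}$ ($V{\left(g \right)} = \left(g^{2} - \frac{271 g}{5}\right) + g = g^{2} - \frac{266 g}{5}$)
$281 - 51 V{\left(19 \right)} = 281 - 51 \cdot \frac{1}{5} \cdot 19 \left(-266 + 5 \cdot 19\right) = 281 - 51 \cdot \frac{1}{5} \cdot 19 \left(-266 + 95\right) = 281 - 51 \cdot \frac{1}{5} \cdot 19 \left(-171\right) = 281 - - \frac{165699}{5} = 281 + \frac{165699}{5} = \frac{167104}{5}$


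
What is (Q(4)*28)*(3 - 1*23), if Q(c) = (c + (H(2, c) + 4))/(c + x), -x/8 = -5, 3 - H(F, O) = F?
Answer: -1260/11 ≈ -114.55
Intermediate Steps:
H(F, O) = 3 - F
x = 40 (x = -8*(-5) = 40)
Q(c) = (5 + c)/(40 + c) (Q(c) = (c + ((3 - 1*2) + 4))/(c + 40) = (c + ((3 - 2) + 4))/(40 + c) = (c + (1 + 4))/(40 + c) = (c + 5)/(40 + c) = (5 + c)/(40 + c))
(Q(4)*28)*(3 - 1*23) = (((5 + 4)/(40 + 4))*28)*(3 - 1*23) = ((9/44)*28)*(3 - 23) = (((1/44)*9)*28)*(-20) = ((9/44)*28)*(-20) = (63/11)*(-20) = -1260/11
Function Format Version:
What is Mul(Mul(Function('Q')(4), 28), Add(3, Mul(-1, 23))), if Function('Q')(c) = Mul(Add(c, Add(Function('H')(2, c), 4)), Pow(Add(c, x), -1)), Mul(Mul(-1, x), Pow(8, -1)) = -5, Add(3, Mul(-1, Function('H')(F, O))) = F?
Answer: Rational(-1260, 11) ≈ -114.55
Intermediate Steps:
Function('H')(F, O) = Add(3, Mul(-1, F))
x = 40 (x = Mul(-8, -5) = 40)
Function('Q')(c) = Mul(Pow(Add(40, c), -1), Add(5, c)) (Function('Q')(c) = Mul(Add(c, Add(Add(3, Mul(-1, 2)), 4)), Pow(Add(c, 40), -1)) = Mul(Add(c, Add(Add(3, -2), 4)), Pow(Add(40, c), -1)) = Mul(Add(c, Add(1, 4)), Pow(Add(40, c), -1)) = Mul(Add(c, 5), Pow(Add(40, c), -1)) = Mul(Add(5, c), Pow(Add(40, c), -1)) = Mul(Pow(Add(40, c), -1), Add(5, c)))
Mul(Mul(Function('Q')(4), 28), Add(3, Mul(-1, 23))) = Mul(Mul(Mul(Pow(Add(40, 4), -1), Add(5, 4)), 28), Add(3, Mul(-1, 23))) = Mul(Mul(Mul(Pow(44, -1), 9), 28), Add(3, -23)) = Mul(Mul(Mul(Rational(1, 44), 9), 28), -20) = Mul(Mul(Rational(9, 44), 28), -20) = Mul(Rational(63, 11), -20) = Rational(-1260, 11)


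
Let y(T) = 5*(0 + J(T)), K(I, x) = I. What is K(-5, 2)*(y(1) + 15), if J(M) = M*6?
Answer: -225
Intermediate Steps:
J(M) = 6*M
y(T) = 30*T (y(T) = 5*(0 + 6*T) = 5*(6*T) = 30*T)
K(-5, 2)*(y(1) + 15) = -5*(30*1 + 15) = -5*(30 + 15) = -5*45 = -225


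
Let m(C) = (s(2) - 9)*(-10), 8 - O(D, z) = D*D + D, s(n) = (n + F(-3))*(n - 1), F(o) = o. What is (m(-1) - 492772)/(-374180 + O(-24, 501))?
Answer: 41056/31227 ≈ 1.3148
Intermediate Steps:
s(n) = (-1 + n)*(-3 + n) (s(n) = (n - 3)*(n - 1) = (-3 + n)*(-1 + n) = (-1 + n)*(-3 + n))
O(D, z) = 8 - D - D² (O(D, z) = 8 - (D*D + D) = 8 - (D² + D) = 8 - (D + D²) = 8 + (-D - D²) = 8 - D - D²)
m(C) = 100 (m(C) = ((3 + 2² - 4*2) - 9)*(-10) = ((3 + 4 - 8) - 9)*(-10) = (-1 - 9)*(-10) = -10*(-10) = 100)
(m(-1) - 492772)/(-374180 + O(-24, 501)) = (100 - 492772)/(-374180 + (8 - 1*(-24) - 1*(-24)²)) = -492672/(-374180 + (8 + 24 - 1*576)) = -492672/(-374180 + (8 + 24 - 576)) = -492672/(-374180 - 544) = -492672/(-374724) = -492672*(-1/374724) = 41056/31227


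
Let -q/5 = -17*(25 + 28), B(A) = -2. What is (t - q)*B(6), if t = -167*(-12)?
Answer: 5002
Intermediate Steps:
t = 2004
q = 4505 (q = -(-85)*(25 + 28) = -(-85)*53 = -5*(-901) = 4505)
(t - q)*B(6) = (2004 - 1*4505)*(-2) = (2004 - 4505)*(-2) = -2501*(-2) = 5002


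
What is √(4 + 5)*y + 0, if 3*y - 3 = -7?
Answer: -4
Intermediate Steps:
y = -4/3 (y = 1 + (⅓)*(-7) = 1 - 7/3 = -4/3 ≈ -1.3333)
√(4 + 5)*y + 0 = √(4 + 5)*(-4/3) + 0 = √9*(-4/3) + 0 = 3*(-4/3) + 0 = -4 + 0 = -4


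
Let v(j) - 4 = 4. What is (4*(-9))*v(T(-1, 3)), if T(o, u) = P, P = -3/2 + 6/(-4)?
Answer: -288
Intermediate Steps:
P = -3 (P = -3*1/2 + 6*(-1/4) = -3/2 - 3/2 = -3)
T(o, u) = -3
v(j) = 8 (v(j) = 4 + 4 = 8)
(4*(-9))*v(T(-1, 3)) = (4*(-9))*8 = -36*8 = -288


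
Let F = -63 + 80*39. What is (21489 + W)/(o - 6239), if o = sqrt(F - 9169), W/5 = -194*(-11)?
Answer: -200640001/38931233 - 128636*I*sqrt(382)/38931233 ≈ -5.1537 - 0.06458*I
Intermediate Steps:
W = 10670 (W = 5*(-194*(-11)) = 5*2134 = 10670)
F = 3057 (F = -63 + 3120 = 3057)
o = 4*I*sqrt(382) (o = sqrt(3057 - 9169) = sqrt(-6112) = 4*I*sqrt(382) ≈ 78.179*I)
(21489 + W)/(o - 6239) = (21489 + 10670)/(4*I*sqrt(382) - 6239) = 32159/(-6239 + 4*I*sqrt(382))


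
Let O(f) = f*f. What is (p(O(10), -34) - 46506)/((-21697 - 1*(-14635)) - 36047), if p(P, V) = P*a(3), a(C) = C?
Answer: 46206/43109 ≈ 1.0718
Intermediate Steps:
O(f) = f²
p(P, V) = 3*P (p(P, V) = P*3 = 3*P)
(p(O(10), -34) - 46506)/((-21697 - 1*(-14635)) - 36047) = (3*10² - 46506)/((-21697 - 1*(-14635)) - 36047) = (3*100 - 46506)/((-21697 + 14635) - 36047) = (300 - 46506)/(-7062 - 36047) = -46206/(-43109) = -46206*(-1/43109) = 46206/43109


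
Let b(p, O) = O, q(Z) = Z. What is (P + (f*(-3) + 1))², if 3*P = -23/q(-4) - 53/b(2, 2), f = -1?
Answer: 1225/144 ≈ 8.5069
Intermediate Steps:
P = -83/12 (P = (-23/(-4) - 53/2)/3 = (-23*(-¼) - 53*½)/3 = (23/4 - 53/2)/3 = (⅓)*(-83/4) = -83/12 ≈ -6.9167)
(P + (f*(-3) + 1))² = (-83/12 + (-1*(-3) + 1))² = (-83/12 + (3 + 1))² = (-83/12 + 4)² = (-35/12)² = 1225/144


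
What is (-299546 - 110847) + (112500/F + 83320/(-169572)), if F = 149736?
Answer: -217089491704987/528979854 ≈ -4.1039e+5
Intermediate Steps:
(-299546 - 110847) + (112500/F + 83320/(-169572)) = (-299546 - 110847) + (112500/149736 + 83320/(-169572)) = -410393 + (112500*(1/149736) + 83320*(-1/169572)) = -410393 + (9375/12478 - 20830/42393) = -410393 + 137517635/528979854 = -217089491704987/528979854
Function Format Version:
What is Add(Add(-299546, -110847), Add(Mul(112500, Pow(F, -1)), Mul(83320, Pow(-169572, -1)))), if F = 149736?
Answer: Rational(-217089491704987, 528979854) ≈ -4.1039e+5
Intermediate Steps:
Add(Add(-299546, -110847), Add(Mul(112500, Pow(F, -1)), Mul(83320, Pow(-169572, -1)))) = Add(Add(-299546, -110847), Add(Mul(112500, Pow(149736, -1)), Mul(83320, Pow(-169572, -1)))) = Add(-410393, Add(Mul(112500, Rational(1, 149736)), Mul(83320, Rational(-1, 169572)))) = Add(-410393, Add(Rational(9375, 12478), Rational(-20830, 42393))) = Add(-410393, Rational(137517635, 528979854)) = Rational(-217089491704987, 528979854)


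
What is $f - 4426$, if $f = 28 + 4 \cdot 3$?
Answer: $-4386$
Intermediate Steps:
$f = 40$ ($f = 28 + 12 = 40$)
$f - 4426 = 40 - 4426 = -4386$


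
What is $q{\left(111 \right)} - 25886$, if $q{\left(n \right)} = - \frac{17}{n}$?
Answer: $- \frac{2873363}{111} \approx -25886.0$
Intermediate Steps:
$q{\left(111 \right)} - 25886 = - \frac{17}{111} - 25886 = - \frac{2873363}{111}$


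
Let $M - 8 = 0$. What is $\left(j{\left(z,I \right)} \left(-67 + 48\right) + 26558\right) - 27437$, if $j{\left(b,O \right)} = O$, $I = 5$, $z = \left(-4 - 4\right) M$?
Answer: $-974$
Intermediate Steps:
$M = 8$ ($M = 8 + 0 = 8$)
$z = -64$ ($z = \left(-4 - 4\right) 8 = \left(-8\right) 8 = -64$)
$\left(j{\left(z,I \right)} \left(-67 + 48\right) + 26558\right) - 27437 = \left(5 \left(-67 + 48\right) + 26558\right) - 27437 = \left(5 \left(-19\right) + 26558\right) - 27437 = \left(-95 + 26558\right) - 27437 = 26463 - 27437 = -974$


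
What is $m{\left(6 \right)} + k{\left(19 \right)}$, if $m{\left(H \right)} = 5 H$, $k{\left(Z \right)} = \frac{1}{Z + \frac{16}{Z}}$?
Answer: $\frac{11329}{377} \approx 30.05$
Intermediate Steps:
$m{\left(6 \right)} + k{\left(19 \right)} = 5 \cdot 6 + \frac{19}{16 + 19^{2}} = 30 + \frac{19}{16 + 361} = 30 + \frac{19}{377} = \frac{11329}{377}$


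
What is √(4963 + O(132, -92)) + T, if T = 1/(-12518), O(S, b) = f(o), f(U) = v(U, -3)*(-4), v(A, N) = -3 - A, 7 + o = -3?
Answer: -1/12518 + √4935 ≈ 70.250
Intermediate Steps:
o = -10 (o = -7 - 3 = -10)
f(U) = 12 + 4*U (f(U) = (-3 - U)*(-4) = 12 + 4*U)
O(S, b) = -28 (O(S, b) = 12 + 4*(-10) = 12 - 40 = -28)
T = -1/12518 ≈ -7.9885e-5
√(4963 + O(132, -92)) + T = √(4963 - 28) - 1/12518 = √4935 - 1/12518 = -1/12518 + √4935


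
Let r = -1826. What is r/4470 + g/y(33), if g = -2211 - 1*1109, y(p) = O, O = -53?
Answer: 7371811/118455 ≈ 62.233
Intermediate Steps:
y(p) = -53
g = -3320 (g = -2211 - 1109 = -3320)
r/4470 + g/y(33) = -1826/4470 - 3320/(-53) = -1826*1/4470 - 3320*(-1/53) = -913/2235 + 3320/53 = 7371811/118455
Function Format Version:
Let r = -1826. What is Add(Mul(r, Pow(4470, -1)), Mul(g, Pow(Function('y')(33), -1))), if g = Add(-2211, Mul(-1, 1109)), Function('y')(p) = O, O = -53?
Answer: Rational(7371811, 118455) ≈ 62.233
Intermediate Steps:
Function('y')(p) = -53
g = -3320 (g = Add(-2211, -1109) = -3320)
Add(Mul(r, Pow(4470, -1)), Mul(g, Pow(Function('y')(33), -1))) = Add(Mul(-1826, Pow(4470, -1)), Mul(-3320, Pow(-53, -1))) = Add(Mul(-1826, Rational(1, 4470)), Mul(-3320, Rational(-1, 53))) = Add(Rational(-913, 2235), Rational(3320, 53)) = Rational(7371811, 118455)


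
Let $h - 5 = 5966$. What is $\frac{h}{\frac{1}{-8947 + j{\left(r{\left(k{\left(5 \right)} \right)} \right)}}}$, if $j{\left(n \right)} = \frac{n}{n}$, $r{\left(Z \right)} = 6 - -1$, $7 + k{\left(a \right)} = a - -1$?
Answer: $-53416566$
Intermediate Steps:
$k{\left(a \right)} = -6 + a$ ($k{\left(a \right)} = -7 + \left(a - -1\right) = -7 + \left(a + 1\right) = -7 + \left(1 + a\right) = -6 + a$)
$r{\left(Z \right)} = 7$ ($r{\left(Z \right)} = 6 + 1 = 7$)
$j{\left(n \right)} = 1$
$h = 5971$ ($h = 5 + 5966 = 5971$)
$\frac{h}{\frac{1}{-8947 + j{\left(r{\left(k{\left(5 \right)} \right)} \right)}}} = \frac{5971}{\frac{1}{-8947 + 1}} = \frac{5971}{\frac{1}{-8946}} = \frac{5971}{- \frac{1}{8946}} = 5971 \left(-8946\right) = -53416566$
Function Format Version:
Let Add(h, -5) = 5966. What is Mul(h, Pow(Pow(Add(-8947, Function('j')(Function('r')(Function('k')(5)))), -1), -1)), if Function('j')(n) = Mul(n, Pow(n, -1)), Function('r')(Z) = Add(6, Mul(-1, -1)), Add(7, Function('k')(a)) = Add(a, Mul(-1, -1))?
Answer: -53416566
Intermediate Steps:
Function('k')(a) = Add(-6, a) (Function('k')(a) = Add(-7, Add(a, Mul(-1, -1))) = Add(-7, Add(a, 1)) = Add(-7, Add(1, a)) = Add(-6, a))
Function('r')(Z) = 7 (Function('r')(Z) = Add(6, 1) = 7)
Function('j')(n) = 1
h = 5971 (h = Add(5, 5966) = 5971)
Mul(h, Pow(Pow(Add(-8947, Function('j')(Function('r')(Function('k')(5)))), -1), -1)) = Mul(5971, Pow(Pow(Add(-8947, 1), -1), -1)) = Mul(5971, Pow(Pow(-8946, -1), -1)) = Mul(5971, Pow(Rational(-1, 8946), -1)) = Mul(5971, -8946) = -53416566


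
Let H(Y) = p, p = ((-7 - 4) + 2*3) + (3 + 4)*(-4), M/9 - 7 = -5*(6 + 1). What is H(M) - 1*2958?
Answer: -2991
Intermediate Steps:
M = -252 (M = 63 + 9*(-5*(6 + 1)) = 63 + 9*(-5*7) = 63 + 9*(-35) = 63 - 315 = -252)
p = -33 (p = (-11 + 6) + 7*(-4) = -5 - 28 = -33)
H(Y) = -33
H(M) - 1*2958 = -33 - 1*2958 = -33 - 2958 = -2991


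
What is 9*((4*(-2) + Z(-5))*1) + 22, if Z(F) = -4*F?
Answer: 130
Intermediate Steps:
9*((4*(-2) + Z(-5))*1) + 22 = 9*((4*(-2) - 4*(-5))*1) + 22 = 9*((-8 + 20)*1) + 22 = 9*(12*1) + 22 = 9*12 + 22 = 108 + 22 = 130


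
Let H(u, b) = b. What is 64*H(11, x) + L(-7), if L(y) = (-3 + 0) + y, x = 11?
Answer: 694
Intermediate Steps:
L(y) = -3 + y
64*H(11, x) + L(-7) = 64*11 + (-3 - 7) = 704 - 10 = 694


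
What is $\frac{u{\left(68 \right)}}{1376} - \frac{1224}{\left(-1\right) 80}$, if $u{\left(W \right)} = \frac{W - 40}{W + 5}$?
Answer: $\frac{1921103}{125560} \approx 15.3$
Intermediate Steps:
$u{\left(W \right)} = \frac{-40 + W}{5 + W}$
$\frac{u{\left(68 \right)}}{1376} - \frac{1224}{\left(-1\right) 80} = \frac{\frac{1}{5 + 68} \left(-40 + 68\right)}{1376} - \frac{1224}{\left(-1\right) 80} = \frac{1}{73} \cdot 28 \cdot \frac{1}{1376} - \frac{1224}{-80} = \frac{1}{73} \cdot 28 \cdot \frac{1}{1376} - - \frac{153}{10} = \frac{28}{73} \cdot \frac{1}{1376} + \frac{153}{10} = \frac{7}{25112} + \frac{153}{10} = \frac{1921103}{125560}$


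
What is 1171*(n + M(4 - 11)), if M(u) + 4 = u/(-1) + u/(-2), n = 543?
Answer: 1286929/2 ≈ 6.4346e+5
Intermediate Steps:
M(u) = -4 - 3*u/2 (M(u) = -4 + (u/(-1) + u/(-2)) = -4 + (u*(-1) + u*(-½)) = -4 + (-u - u/2) = -4 - 3*u/2)
1171*(n + M(4 - 11)) = 1171*(543 + (-4 - 3*(4 - 11)/2)) = 1171*(543 + (-4 - 3/2*(-7))) = 1171*(543 + (-4 + 21/2)) = 1171*(543 + 13/2) = 1171*(1099/2) = 1286929/2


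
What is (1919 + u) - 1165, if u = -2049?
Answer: -1295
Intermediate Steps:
(1919 + u) - 1165 = (1919 - 2049) - 1165 = -130 - 1165 = -1295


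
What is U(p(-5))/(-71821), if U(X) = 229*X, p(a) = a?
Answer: 1145/71821 ≈ 0.015942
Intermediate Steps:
U(p(-5))/(-71821) = (229*(-5))/(-71821) = -1145*(-1/71821) = 1145/71821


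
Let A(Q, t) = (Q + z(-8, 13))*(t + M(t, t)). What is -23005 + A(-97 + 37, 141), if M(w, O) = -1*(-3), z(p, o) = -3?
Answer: -32077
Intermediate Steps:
M(w, O) = 3
A(Q, t) = (-3 + Q)*(3 + t) (A(Q, t) = (Q - 3)*(t + 3) = (-3 + Q)*(3 + t))
-23005 + A(-97 + 37, 141) = -23005 + (-9 - 3*141 + 3*(-97 + 37) + (-97 + 37)*141) = -23005 + (-9 - 423 + 3*(-60) - 60*141) = -23005 + (-9 - 423 - 180 - 8460) = -23005 - 9072 = -32077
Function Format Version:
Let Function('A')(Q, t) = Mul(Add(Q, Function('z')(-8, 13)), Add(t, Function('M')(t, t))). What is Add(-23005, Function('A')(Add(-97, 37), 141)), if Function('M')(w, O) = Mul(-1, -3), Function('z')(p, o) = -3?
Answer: -32077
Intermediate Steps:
Function('M')(w, O) = 3
Function('A')(Q, t) = Mul(Add(-3, Q), Add(3, t)) (Function('A')(Q, t) = Mul(Add(Q, -3), Add(t, 3)) = Mul(Add(-3, Q), Add(3, t)))
Add(-23005, Function('A')(Add(-97, 37), 141)) = Add(-23005, Add(-9, Mul(-3, 141), Mul(3, Add(-97, 37)), Mul(Add(-97, 37), 141))) = Add(-23005, Add(-9, -423, Mul(3, -60), Mul(-60, 141))) = Add(-23005, Add(-9, -423, -180, -8460)) = Add(-23005, -9072) = -32077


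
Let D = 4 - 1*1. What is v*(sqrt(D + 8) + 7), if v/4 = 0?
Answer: 0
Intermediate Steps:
v = 0 (v = 4*0 = 0)
D = 3 (D = 4 - 1 = 3)
v*(sqrt(D + 8) + 7) = 0*(sqrt(3 + 8) + 7) = 0*(sqrt(11) + 7) = 0*(7 + sqrt(11)) = 0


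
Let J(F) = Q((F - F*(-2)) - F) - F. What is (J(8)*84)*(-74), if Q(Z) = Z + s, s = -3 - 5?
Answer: 0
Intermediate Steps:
s = -8
Q(Z) = -8 + Z (Q(Z) = Z - 8 = -8 + Z)
J(F) = -8 + F (J(F) = (-8 + ((F - F*(-2)) - F)) - F = (-8 + ((F + 2*F) - F)) - F = (-8 + (3*F - F)) - F = (-8 + 2*F) - F = -8 + F)
(J(8)*84)*(-74) = ((-8 + 8)*84)*(-74) = (0*84)*(-74) = 0*(-74) = 0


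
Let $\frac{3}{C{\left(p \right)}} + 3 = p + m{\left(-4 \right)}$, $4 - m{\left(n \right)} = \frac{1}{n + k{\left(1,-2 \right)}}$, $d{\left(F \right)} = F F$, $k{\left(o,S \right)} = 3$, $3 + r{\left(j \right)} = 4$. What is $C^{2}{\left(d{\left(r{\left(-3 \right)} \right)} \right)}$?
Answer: $1$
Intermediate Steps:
$r{\left(j \right)} = 1$ ($r{\left(j \right)} = -3 + 4 = 1$)
$d{\left(F \right)} = F^{2}$
$m{\left(n \right)} = 4 - \frac{1}{3 + n}$ ($m{\left(n \right)} = 4 - \frac{1}{n + 3} = 4 - \frac{1}{3 + n}$)
$C{\left(p \right)} = \frac{3}{2 + p}$ ($C{\left(p \right)} = \frac{3}{-3 + \left(p + \frac{11 + 4 \left(-4\right)}{3 - 4}\right)} = \frac{3}{-3 + \left(p + \frac{11 - 16}{-1}\right)} = \frac{3}{-3 + \left(p - -5\right)} = \frac{3}{-3 + \left(p + 5\right)} = \frac{3}{-3 + \left(5 + p\right)} = \frac{3}{2 + p}$)
$C^{2}{\left(d{\left(r{\left(-3 \right)} \right)} \right)} = \left(\frac{3}{2 + 1^{2}}\right)^{2} = \left(\frac{3}{2 + 1}\right)^{2} = \left(\frac{3}{3}\right)^{2} = \left(3 \cdot \frac{1}{3}\right)^{2} = 1^{2} = 1$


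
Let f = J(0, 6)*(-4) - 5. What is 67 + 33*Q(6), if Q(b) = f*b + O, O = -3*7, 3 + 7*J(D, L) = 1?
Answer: -9728/7 ≈ -1389.7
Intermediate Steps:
J(D, L) = -2/7 (J(D, L) = -3/7 + (⅐)*1 = -3/7 + ⅐ = -2/7)
O = -21
f = -27/7 (f = -2/7*(-4) - 5 = 8/7 - 5 = -27/7 ≈ -3.8571)
Q(b) = -21 - 27*b/7 (Q(b) = -27*b/7 - 21 = -21 - 27*b/7)
67 + 33*Q(6) = 67 + 33*(-21 - 27/7*6) = 67 + 33*(-21 - 162/7) = 67 + 33*(-309/7) = 67 - 10197/7 = -9728/7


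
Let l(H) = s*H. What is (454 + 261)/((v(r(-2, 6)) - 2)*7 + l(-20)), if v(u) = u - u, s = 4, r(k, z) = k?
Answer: -715/94 ≈ -7.6064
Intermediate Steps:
v(u) = 0
l(H) = 4*H
(454 + 261)/((v(r(-2, 6)) - 2)*7 + l(-20)) = (454 + 261)/((0 - 2)*7 + 4*(-20)) = 715/(-2*7 - 80) = 715/(-14 - 80) = 715/(-94) = 715*(-1/94) = -715/94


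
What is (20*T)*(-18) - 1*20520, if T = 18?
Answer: -27000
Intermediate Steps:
(20*T)*(-18) - 1*20520 = (20*18)*(-18) - 1*20520 = 360*(-18) - 20520 = -6480 - 20520 = -27000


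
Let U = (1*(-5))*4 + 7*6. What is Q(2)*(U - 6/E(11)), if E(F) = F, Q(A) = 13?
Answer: 3068/11 ≈ 278.91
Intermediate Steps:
U = 22 (U = -5*4 + 42 = -20 + 42 = 22)
Q(2)*(U - 6/E(11)) = 13*(22 - 6/11) = 13*(236/11) = 3068/11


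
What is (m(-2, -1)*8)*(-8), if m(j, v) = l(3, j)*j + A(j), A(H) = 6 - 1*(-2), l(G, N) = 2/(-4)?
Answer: -576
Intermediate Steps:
l(G, N) = -½ (l(G, N) = 2*(-¼) = -½)
A(H) = 8 (A(H) = 6 + 2 = 8)
m(j, v) = 8 - j/2 (m(j, v) = -j/2 + 8 = 8 - j/2)
(m(-2, -1)*8)*(-8) = ((8 - ½*(-2))*8)*(-8) = ((8 + 1)*8)*(-8) = (9*8)*(-8) = 72*(-8) = -576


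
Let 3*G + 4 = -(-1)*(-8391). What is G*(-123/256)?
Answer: 344195/256 ≈ 1344.5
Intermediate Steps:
G = -8395/3 (G = -4/3 + (-(-1)*(-8391))/3 = -4/3 + (-1*8391)/3 = -4/3 + (1/3)*(-8391) = -4/3 - 2797 = -8395/3 ≈ -2798.3)
G*(-123/256) = -(-344195)/256 = -8395/3*(-123/256) = 344195/256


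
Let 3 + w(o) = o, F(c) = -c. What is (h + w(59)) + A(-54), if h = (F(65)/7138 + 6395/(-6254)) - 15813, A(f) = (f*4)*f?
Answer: -45690469964/11160263 ≈ -4094.0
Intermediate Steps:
A(f) = 4*f² (A(f) = (4*f)*f = 4*f²)
h = -176488752324/11160263 (h = (-1*65/7138 + 6395/(-6254)) - 15813 = (-65*1/7138 + 6395*(-1/6254)) - 15813 = (-65/7138 - 6395/6254) - 15813 = -11513505/11160263 - 15813 = -176488752324/11160263 ≈ -15814.)
w(o) = -3 + o
(h + w(59)) + A(-54) = (-176488752324/11160263 + (-3 + 59)) + 4*(-54)² = (-176488752324/11160263 + 56) + 4*2916 = -175863777596/11160263 + 11664 = -45690469964/11160263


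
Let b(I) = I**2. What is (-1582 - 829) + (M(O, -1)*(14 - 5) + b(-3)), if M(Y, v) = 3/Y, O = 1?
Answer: -2375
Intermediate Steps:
(-1582 - 829) + (M(O, -1)*(14 - 5) + b(-3)) = (-1582 - 829) + ((3/1)*(14 - 5) + (-3)**2) = -2411 + ((3*1)*9 + 9) = -2411 + (3*9 + 9) = -2411 + (27 + 9) = -2411 + 36 = -2375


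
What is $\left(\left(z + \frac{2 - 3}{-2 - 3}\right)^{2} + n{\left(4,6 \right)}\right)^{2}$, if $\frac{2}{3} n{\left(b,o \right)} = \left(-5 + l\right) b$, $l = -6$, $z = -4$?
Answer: $\frac{1661521}{625} \approx 2658.4$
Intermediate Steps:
$n{\left(b,o \right)} = - \frac{33 b}{2}$ ($n{\left(b,o \right)} = \frac{3 \left(-5 - 6\right) b}{2} = \frac{3 \left(- 11 b\right)}{2} = - \frac{33 b}{2}$)
$\left(\left(z + \frac{2 - 3}{-2 - 3}\right)^{2} + n{\left(4,6 \right)}\right)^{2} = \left(\left(-4 + \frac{2 - 3}{-2 - 3}\right)^{2} - 66\right)^{2} = \left(\left(-4 - \frac{1}{-5}\right)^{2} - 66\right)^{2} = \left(\left(-4 - - \frac{1}{5}\right)^{2} - 66\right)^{2} = \left(\left(-4 + \frac{1}{5}\right)^{2} - 66\right)^{2} = \left(\left(- \frac{19}{5}\right)^{2} - 66\right)^{2} = \left(\frac{361}{25} - 66\right)^{2} = \left(- \frac{1289}{25}\right)^{2} = \frac{1661521}{625}$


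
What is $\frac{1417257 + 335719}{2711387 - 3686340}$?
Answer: $- \frac{1752976}{974953} \approx -1.798$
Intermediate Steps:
$\frac{1417257 + 335719}{2711387 - 3686340} = \frac{1752976}{-974953} = 1752976 \left(- \frac{1}{974953}\right) = - \frac{1752976}{974953}$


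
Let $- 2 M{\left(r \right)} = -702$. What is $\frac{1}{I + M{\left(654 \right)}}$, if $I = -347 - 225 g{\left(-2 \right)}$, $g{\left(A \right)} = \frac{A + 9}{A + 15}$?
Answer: $- \frac{13}{1523} \approx -0.0085358$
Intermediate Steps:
$M{\left(r \right)} = 351$ ($M{\left(r \right)} = \left(- \frac{1}{2}\right) \left(-702\right) = 351$)
$g{\left(A \right)} = \frac{9 + A}{15 + A}$
$I = - \frac{6086}{13}$ ($I = -347 - 225 \frac{9 - 2}{15 - 2} = -347 - 225 \cdot \frac{1}{13} \cdot 7 = -347 - \frac{1575}{13} = - \frac{6086}{13} \approx -468.15$)
$\frac{1}{I + M{\left(654 \right)}} = \frac{1}{- \frac{6086}{13} + 351} = \frac{1}{- \frac{1523}{13}} = - \frac{13}{1523}$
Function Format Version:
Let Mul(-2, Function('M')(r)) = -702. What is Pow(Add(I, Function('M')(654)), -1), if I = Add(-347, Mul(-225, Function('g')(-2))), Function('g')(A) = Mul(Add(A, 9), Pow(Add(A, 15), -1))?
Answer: Rational(-13, 1523) ≈ -0.0085358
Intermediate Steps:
Function('M')(r) = 351 (Function('M')(r) = Mul(Rational(-1, 2), -702) = 351)
Function('g')(A) = Mul(Pow(Add(15, A), -1), Add(9, A)) (Function('g')(A) = Mul(Add(9, A), Pow(Add(15, A), -1)) = Mul(Pow(Add(15, A), -1), Add(9, A)))
I = Rational(-6086, 13) (I = Add(-347, Mul(-225, Mul(Pow(Add(15, -2), -1), Add(9, -2)))) = Add(-347, Mul(-225, Mul(Pow(13, -1), 7))) = Add(-347, Mul(-225, Mul(Rational(1, 13), 7))) = Add(-347, Mul(-225, Rational(7, 13))) = Add(-347, Rational(-1575, 13)) = Rational(-6086, 13) ≈ -468.15)
Pow(Add(I, Function('M')(654)), -1) = Pow(Add(Rational(-6086, 13), 351), -1) = Pow(Rational(-1523, 13), -1) = Rational(-13, 1523)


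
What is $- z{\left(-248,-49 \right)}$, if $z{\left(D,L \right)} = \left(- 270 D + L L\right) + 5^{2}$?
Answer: $-69386$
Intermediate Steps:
$z{\left(D,L \right)} = 25 + L^{2} - 270 D$ ($z{\left(D,L \right)} = \left(- 270 D + L^{2}\right) + 25 = \left(L^{2} - 270 D\right) + 25 = 25 + L^{2} - 270 D$)
$- z{\left(-248,-49 \right)} = - (25 + \left(-49\right)^{2} - -66960) = - (25 + 2401 + 66960) = \left(-1\right) 69386 = -69386$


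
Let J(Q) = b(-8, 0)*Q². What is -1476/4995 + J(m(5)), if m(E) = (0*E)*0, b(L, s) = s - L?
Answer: -164/555 ≈ -0.29550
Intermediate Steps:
m(E) = 0 (m(E) = 0*0 = 0)
J(Q) = 8*Q² (J(Q) = (0 - 1*(-8))*Q² = (0 + 8)*Q² = 8*Q²)
-1476/4995 + J(m(5)) = -1476/4995 + 8*0² = -1476*1/4995 + 8*0 = -164/555 + 0 = -164/555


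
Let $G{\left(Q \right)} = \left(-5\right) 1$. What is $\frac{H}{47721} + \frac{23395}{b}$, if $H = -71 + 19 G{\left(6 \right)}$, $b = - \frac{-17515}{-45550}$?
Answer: $- \frac{10170703343948}{167166663} \approx -60842.0$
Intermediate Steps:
$G{\left(Q \right)} = -5$
$b = - \frac{3503}{9110}$ ($b = - \frac{\left(-17515\right) \left(-1\right)}{45550} = \left(-1\right) \frac{3503}{9110} = - \frac{3503}{9110} \approx -0.38452$)
$H = -166$ ($H = -71 + 19 \left(-5\right) = -71 - 95 = -166$)
$\frac{H}{47721} + \frac{23395}{b} = - \frac{166}{47721} + \frac{23395}{- \frac{3503}{9110}} = \left(-166\right) \frac{1}{47721} + 23395 \left(- \frac{9110}{3503}\right) = - \frac{166}{47721} - \frac{213128450}{3503} = - \frac{10170703343948}{167166663}$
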